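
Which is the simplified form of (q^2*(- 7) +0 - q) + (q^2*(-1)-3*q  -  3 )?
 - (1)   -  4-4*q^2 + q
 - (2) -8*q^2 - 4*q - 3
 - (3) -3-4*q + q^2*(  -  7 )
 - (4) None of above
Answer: 2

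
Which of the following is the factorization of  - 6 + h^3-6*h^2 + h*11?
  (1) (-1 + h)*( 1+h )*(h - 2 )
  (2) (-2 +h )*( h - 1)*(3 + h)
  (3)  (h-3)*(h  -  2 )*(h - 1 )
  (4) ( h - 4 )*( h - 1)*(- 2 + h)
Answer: 3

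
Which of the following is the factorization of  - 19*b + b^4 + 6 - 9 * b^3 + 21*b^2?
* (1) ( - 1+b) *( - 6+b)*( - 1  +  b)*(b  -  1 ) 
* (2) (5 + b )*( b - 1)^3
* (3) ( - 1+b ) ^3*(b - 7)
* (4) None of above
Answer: 1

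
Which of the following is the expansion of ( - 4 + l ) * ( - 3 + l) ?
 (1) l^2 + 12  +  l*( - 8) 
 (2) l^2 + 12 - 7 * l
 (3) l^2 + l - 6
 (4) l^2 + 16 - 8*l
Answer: 2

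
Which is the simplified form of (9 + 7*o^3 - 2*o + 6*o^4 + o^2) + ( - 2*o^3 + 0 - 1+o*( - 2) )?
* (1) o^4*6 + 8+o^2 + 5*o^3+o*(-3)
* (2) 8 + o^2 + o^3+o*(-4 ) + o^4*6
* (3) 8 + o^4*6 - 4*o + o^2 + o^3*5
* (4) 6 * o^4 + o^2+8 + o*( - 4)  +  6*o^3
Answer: 3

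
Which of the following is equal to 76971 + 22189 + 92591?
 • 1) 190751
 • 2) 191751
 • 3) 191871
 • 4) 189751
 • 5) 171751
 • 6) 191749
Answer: 2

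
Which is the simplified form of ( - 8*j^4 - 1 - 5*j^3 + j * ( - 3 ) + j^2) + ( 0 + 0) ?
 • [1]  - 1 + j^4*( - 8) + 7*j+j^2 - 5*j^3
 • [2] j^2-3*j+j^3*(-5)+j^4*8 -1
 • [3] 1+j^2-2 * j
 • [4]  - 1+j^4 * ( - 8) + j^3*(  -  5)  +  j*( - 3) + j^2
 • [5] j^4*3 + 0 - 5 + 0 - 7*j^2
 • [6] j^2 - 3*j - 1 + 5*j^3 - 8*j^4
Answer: 4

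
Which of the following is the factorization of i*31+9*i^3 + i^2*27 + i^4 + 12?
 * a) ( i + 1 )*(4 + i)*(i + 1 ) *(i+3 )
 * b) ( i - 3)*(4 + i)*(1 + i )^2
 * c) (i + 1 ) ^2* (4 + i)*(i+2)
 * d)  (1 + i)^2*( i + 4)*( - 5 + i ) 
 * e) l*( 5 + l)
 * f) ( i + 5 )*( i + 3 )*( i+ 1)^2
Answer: a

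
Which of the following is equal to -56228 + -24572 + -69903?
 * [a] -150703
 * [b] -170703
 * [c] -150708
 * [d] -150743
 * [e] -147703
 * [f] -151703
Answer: a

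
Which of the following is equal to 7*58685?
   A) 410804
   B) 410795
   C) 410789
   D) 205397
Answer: B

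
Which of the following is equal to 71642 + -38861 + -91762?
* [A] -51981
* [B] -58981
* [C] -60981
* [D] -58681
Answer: B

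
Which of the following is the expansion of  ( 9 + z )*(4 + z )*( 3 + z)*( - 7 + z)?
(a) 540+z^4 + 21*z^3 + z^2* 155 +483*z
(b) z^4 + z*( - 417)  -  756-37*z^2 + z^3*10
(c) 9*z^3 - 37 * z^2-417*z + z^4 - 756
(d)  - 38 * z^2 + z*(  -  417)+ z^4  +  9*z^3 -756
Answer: c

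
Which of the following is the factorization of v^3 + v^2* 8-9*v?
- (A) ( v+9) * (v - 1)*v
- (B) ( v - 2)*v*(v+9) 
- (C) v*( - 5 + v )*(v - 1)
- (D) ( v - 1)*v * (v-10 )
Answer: A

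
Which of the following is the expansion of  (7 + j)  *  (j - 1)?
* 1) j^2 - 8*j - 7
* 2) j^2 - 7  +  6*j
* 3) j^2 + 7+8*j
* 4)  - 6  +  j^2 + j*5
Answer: 2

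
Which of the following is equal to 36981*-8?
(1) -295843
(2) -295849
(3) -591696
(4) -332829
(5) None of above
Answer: 5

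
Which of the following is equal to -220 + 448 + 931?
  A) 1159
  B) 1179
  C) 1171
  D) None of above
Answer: A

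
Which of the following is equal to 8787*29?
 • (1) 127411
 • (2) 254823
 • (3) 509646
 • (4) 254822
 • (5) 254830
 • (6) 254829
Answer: 2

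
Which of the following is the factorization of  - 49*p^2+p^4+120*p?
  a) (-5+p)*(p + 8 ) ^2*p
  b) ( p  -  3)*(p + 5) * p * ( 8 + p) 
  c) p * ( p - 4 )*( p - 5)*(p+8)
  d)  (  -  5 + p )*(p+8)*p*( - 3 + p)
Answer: d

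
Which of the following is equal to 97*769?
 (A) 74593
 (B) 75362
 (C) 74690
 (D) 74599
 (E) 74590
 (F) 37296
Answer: A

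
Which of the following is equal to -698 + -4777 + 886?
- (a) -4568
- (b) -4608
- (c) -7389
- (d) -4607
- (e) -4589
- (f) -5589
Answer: e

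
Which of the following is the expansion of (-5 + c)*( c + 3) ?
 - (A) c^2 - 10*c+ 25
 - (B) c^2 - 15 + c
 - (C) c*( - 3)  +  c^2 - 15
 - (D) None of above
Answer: D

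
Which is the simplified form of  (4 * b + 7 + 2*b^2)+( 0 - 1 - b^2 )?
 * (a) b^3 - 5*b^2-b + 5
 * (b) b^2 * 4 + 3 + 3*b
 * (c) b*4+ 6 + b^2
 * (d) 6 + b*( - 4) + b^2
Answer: c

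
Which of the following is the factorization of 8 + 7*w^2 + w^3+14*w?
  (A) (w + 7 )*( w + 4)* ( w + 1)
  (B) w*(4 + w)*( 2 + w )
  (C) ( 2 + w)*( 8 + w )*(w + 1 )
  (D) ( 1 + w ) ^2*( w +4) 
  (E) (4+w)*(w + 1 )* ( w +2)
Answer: E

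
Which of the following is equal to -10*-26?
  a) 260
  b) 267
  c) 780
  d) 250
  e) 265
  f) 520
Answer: a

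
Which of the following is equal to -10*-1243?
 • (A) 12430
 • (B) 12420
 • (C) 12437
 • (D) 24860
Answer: A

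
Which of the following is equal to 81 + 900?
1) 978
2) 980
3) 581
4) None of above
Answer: 4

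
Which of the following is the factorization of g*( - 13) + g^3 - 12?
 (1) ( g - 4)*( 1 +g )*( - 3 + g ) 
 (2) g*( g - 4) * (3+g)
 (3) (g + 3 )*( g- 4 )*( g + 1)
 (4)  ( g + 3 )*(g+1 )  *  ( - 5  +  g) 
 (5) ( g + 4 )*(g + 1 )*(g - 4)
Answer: 3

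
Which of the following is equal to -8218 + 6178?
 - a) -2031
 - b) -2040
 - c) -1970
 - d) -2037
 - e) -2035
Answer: b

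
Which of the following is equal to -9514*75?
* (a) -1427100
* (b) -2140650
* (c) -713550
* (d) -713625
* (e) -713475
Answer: c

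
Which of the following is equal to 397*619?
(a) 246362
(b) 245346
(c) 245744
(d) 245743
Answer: d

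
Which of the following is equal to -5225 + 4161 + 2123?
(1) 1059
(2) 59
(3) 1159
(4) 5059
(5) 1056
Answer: 1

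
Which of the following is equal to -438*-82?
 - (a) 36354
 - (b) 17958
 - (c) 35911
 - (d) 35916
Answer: d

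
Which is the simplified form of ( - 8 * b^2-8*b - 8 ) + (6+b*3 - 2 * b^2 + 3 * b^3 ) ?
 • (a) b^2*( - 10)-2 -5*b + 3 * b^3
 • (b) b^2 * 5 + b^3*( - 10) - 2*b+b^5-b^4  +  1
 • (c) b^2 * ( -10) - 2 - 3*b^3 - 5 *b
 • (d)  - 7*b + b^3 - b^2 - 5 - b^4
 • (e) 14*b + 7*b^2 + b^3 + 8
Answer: a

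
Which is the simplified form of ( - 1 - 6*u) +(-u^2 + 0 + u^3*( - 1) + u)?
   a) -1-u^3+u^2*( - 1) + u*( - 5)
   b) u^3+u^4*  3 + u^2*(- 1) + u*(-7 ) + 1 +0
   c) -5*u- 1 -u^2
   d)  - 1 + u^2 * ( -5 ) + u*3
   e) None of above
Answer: a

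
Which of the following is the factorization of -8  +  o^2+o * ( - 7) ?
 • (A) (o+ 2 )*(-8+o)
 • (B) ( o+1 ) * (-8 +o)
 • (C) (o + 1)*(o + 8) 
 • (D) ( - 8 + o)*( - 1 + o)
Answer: B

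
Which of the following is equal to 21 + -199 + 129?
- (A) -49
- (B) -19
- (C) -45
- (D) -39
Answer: A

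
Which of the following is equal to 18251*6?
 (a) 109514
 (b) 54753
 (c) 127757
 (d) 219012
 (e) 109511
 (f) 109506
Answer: f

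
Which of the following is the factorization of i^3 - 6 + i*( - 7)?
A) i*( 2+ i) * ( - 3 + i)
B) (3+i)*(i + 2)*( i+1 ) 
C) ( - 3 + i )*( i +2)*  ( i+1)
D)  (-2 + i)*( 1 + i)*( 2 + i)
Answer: C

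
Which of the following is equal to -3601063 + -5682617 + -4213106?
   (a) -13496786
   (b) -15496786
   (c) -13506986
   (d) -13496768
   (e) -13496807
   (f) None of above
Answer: a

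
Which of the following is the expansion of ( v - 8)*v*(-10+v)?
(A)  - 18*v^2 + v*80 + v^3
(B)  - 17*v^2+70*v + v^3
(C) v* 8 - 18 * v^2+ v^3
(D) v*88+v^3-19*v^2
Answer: A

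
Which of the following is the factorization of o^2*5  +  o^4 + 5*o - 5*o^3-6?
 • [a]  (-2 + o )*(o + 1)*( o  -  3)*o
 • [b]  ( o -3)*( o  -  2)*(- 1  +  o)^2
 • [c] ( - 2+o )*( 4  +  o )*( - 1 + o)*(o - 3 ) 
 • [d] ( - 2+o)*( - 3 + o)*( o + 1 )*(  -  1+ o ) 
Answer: d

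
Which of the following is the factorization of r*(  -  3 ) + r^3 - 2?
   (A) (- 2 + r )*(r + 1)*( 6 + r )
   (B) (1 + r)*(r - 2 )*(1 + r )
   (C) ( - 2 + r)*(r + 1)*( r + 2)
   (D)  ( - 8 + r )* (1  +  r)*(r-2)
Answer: B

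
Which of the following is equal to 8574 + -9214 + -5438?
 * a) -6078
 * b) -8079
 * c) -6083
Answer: a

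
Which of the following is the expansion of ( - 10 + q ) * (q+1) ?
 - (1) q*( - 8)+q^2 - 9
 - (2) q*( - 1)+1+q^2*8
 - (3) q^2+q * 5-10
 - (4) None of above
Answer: 4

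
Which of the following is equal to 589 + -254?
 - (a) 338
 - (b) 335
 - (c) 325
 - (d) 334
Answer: b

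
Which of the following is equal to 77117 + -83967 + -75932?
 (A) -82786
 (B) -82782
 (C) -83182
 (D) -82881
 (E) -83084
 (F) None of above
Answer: B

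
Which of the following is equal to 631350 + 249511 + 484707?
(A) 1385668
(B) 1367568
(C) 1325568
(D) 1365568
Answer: D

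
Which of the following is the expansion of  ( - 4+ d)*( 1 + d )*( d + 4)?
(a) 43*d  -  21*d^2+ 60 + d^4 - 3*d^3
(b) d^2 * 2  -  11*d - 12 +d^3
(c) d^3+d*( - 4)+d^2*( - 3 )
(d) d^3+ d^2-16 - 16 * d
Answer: d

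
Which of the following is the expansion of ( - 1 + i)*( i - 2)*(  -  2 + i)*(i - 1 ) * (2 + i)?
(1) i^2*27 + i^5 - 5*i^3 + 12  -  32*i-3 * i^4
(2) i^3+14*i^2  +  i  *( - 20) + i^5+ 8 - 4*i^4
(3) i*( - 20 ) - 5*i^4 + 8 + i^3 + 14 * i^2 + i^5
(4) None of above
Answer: 2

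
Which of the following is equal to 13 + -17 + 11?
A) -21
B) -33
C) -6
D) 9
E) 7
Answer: E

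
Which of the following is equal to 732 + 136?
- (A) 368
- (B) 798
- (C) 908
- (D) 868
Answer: D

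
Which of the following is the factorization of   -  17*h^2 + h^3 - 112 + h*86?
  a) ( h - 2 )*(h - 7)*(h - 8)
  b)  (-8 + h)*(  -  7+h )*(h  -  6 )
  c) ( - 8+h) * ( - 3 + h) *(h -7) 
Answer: a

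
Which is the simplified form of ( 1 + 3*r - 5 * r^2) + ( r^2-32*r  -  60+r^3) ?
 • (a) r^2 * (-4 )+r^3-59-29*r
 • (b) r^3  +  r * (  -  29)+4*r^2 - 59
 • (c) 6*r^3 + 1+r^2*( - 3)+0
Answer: a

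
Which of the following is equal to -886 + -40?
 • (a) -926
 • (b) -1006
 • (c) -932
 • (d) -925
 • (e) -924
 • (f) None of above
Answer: a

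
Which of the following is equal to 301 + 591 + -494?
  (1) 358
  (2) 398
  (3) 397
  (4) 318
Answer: 2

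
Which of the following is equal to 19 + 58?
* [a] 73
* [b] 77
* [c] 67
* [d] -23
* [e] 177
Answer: b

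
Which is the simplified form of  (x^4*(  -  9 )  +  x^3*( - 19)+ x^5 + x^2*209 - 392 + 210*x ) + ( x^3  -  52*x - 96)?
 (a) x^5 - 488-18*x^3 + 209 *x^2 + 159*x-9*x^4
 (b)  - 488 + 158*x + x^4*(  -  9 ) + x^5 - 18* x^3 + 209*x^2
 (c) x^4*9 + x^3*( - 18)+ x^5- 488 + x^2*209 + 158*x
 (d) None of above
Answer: b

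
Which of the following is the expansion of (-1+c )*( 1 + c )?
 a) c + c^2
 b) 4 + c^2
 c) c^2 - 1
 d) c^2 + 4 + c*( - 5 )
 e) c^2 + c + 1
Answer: c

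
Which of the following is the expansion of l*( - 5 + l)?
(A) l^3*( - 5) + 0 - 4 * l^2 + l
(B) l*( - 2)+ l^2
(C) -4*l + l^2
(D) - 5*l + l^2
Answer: D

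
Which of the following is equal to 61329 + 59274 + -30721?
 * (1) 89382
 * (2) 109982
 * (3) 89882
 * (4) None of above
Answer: 3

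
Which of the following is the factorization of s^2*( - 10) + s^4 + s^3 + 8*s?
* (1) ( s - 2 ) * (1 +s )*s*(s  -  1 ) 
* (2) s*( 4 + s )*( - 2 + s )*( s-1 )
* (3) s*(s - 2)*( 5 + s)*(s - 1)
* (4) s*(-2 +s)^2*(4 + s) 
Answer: 2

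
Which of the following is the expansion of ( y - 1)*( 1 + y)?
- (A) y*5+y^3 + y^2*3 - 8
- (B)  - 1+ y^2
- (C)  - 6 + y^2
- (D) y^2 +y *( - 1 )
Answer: B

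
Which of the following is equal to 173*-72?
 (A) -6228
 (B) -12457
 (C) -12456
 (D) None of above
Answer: C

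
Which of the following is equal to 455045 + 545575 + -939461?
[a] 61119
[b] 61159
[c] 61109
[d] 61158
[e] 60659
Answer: b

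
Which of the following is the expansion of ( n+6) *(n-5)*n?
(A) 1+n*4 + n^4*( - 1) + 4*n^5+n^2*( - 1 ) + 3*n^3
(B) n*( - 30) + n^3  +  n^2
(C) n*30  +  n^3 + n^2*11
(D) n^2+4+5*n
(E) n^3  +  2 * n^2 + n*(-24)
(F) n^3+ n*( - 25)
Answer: B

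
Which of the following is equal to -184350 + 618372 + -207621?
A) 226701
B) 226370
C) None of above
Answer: C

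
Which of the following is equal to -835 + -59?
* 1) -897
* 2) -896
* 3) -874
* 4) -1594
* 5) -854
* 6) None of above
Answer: 6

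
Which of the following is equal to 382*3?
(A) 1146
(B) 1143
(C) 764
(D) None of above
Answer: A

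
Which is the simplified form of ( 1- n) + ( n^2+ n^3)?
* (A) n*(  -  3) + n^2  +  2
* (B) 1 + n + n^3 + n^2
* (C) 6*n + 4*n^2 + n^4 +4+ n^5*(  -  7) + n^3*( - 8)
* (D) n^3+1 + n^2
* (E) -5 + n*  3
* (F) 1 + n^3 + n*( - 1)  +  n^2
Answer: F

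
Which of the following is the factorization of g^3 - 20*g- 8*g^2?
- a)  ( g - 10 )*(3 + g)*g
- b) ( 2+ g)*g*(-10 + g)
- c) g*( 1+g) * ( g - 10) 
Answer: b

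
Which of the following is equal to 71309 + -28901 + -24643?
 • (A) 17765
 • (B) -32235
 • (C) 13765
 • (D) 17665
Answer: A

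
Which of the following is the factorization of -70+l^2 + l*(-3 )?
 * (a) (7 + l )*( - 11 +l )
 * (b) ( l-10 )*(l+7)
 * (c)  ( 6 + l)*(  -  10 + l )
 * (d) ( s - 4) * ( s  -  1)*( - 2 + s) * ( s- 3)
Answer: b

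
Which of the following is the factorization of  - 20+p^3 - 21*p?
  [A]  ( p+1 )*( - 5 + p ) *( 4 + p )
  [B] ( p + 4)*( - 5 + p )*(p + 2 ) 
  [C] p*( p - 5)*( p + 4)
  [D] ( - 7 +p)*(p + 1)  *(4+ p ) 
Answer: A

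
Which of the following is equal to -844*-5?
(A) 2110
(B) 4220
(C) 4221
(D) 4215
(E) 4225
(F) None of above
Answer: B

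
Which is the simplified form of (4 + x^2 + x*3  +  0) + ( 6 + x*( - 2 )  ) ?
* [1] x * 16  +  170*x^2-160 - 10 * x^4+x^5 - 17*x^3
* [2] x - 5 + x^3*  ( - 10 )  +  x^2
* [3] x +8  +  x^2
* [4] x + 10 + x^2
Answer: 4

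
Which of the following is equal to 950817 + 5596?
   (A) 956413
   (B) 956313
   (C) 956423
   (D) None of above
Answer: A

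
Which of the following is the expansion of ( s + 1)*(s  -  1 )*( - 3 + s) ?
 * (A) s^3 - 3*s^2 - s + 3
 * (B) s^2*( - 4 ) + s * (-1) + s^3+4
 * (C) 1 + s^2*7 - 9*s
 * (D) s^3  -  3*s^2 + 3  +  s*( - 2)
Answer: A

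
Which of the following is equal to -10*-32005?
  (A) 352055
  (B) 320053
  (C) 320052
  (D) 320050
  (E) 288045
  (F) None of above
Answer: D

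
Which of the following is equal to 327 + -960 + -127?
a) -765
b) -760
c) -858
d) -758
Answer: b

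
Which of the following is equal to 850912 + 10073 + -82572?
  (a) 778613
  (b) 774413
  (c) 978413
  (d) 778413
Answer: d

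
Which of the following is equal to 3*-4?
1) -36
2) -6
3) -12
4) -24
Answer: 3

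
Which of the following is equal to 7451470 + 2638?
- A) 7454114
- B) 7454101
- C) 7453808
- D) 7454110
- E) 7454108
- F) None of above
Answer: E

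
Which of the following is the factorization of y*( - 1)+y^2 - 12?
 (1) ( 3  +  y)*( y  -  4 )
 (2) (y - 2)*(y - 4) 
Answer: 1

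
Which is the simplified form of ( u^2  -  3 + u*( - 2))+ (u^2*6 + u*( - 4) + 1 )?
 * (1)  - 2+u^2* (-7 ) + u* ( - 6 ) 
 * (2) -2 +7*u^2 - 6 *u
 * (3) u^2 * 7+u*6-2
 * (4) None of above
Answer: 2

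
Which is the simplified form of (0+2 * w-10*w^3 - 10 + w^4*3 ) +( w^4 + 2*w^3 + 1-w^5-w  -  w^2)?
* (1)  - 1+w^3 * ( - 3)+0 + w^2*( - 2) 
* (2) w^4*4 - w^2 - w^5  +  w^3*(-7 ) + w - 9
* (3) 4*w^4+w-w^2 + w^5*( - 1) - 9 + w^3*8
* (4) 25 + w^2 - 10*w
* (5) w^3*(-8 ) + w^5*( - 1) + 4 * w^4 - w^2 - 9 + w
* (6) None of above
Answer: 5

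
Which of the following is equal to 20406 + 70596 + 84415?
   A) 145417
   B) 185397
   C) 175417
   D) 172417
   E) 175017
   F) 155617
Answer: C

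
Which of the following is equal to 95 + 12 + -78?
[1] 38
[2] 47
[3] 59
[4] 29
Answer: 4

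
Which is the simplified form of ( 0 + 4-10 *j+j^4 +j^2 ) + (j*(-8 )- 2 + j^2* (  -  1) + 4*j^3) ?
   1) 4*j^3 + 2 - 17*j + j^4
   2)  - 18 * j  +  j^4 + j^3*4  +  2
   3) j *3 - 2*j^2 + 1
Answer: 2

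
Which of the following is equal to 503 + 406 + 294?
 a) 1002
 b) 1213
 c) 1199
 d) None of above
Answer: d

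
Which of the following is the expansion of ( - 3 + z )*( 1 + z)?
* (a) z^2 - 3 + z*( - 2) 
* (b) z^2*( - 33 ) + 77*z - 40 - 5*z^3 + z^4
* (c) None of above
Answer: a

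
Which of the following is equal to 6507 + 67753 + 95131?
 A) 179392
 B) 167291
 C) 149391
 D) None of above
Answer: D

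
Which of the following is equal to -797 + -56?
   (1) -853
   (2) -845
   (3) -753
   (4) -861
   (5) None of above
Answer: 1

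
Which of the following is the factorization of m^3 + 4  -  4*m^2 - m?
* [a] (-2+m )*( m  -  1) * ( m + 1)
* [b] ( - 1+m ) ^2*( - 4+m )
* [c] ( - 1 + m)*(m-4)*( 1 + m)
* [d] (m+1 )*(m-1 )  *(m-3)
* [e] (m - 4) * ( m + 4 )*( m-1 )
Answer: c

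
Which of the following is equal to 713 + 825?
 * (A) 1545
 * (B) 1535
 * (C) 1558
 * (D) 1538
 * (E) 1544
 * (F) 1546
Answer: D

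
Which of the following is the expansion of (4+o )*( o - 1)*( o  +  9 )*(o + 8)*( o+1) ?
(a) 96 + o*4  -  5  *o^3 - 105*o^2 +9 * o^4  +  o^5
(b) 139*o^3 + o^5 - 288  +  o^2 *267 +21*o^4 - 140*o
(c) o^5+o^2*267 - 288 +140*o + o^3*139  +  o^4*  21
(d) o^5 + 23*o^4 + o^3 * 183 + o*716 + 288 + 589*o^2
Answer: b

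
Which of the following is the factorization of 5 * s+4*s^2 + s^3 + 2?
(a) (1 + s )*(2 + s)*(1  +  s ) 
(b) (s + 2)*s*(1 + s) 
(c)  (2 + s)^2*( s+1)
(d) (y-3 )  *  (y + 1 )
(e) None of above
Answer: a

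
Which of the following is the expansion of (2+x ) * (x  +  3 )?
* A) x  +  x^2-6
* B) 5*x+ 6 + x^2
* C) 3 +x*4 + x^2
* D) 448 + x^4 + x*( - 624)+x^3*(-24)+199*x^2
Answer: B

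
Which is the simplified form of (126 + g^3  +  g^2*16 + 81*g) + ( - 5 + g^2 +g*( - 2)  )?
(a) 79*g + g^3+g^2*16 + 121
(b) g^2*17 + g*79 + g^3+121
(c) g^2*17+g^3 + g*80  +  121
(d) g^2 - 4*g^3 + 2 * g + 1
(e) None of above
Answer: b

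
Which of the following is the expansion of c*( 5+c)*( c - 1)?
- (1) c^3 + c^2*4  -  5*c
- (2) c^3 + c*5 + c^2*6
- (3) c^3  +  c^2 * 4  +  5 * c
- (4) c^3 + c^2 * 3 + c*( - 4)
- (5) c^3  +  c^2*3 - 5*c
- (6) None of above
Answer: 1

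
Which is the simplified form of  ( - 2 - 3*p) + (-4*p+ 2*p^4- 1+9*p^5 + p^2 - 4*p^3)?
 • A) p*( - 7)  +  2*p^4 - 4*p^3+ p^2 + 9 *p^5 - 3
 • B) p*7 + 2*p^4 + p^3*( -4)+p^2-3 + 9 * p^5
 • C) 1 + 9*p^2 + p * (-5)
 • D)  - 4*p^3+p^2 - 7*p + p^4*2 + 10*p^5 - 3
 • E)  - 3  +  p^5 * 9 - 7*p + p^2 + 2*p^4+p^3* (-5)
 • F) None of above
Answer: A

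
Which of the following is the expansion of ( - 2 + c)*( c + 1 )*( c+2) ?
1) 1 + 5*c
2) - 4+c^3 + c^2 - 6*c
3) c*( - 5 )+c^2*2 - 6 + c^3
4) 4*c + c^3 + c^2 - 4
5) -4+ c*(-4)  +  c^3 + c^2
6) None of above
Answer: 5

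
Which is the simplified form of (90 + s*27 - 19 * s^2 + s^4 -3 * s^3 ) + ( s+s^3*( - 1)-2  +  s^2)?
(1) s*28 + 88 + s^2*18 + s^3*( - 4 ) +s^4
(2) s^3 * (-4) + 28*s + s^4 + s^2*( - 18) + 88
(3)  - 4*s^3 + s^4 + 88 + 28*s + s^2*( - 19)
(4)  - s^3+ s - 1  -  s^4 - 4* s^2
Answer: 2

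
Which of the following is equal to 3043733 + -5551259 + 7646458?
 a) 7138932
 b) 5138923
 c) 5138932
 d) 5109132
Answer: c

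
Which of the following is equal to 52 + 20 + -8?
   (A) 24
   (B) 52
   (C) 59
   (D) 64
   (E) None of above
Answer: D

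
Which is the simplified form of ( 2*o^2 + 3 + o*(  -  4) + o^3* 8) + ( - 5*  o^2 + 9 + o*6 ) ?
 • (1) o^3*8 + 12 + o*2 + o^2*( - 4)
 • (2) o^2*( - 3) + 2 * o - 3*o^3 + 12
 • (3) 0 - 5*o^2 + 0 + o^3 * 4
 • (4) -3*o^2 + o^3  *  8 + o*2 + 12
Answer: 4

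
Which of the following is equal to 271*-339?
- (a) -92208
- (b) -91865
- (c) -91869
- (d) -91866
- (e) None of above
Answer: c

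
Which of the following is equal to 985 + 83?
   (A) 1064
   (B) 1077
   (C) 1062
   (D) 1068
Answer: D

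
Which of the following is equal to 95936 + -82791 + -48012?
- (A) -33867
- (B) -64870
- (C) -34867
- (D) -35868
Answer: C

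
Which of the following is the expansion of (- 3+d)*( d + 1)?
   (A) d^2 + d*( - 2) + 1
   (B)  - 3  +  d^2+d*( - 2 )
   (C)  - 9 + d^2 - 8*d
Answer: B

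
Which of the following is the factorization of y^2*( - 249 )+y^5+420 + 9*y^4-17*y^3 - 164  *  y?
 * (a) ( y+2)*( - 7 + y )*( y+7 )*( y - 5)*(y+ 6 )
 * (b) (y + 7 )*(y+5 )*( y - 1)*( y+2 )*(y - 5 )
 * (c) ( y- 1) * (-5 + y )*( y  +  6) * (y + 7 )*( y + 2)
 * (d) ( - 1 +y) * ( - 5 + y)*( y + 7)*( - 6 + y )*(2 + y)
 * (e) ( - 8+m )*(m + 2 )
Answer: c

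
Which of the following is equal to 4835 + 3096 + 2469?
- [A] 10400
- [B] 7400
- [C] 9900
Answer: A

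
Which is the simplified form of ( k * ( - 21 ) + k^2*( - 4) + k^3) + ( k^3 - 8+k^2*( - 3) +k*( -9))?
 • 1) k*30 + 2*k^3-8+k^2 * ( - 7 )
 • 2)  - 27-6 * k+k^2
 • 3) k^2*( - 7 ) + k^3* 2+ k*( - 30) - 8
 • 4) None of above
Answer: 3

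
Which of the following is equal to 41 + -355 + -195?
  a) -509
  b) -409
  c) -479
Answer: a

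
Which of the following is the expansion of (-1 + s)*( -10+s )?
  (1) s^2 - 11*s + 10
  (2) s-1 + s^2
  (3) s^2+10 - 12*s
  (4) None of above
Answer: 1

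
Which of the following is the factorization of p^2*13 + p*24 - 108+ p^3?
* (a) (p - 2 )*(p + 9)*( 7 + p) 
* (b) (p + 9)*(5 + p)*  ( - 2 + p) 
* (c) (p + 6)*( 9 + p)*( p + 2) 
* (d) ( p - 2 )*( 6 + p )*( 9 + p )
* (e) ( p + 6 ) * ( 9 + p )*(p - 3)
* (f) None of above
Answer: d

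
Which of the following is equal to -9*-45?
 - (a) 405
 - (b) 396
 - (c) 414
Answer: a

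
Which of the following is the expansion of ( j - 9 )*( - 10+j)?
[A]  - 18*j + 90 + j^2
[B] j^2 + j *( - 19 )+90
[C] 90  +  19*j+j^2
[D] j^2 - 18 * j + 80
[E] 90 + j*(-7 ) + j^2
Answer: B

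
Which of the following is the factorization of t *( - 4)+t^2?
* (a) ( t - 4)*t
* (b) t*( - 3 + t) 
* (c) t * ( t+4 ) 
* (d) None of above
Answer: a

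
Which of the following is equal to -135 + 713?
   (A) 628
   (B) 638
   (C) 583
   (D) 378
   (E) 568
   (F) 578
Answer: F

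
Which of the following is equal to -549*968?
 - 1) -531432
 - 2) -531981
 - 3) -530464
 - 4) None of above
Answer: 1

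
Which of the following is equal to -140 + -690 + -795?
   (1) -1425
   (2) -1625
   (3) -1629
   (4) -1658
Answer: 2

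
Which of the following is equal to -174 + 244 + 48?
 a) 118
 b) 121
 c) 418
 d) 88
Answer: a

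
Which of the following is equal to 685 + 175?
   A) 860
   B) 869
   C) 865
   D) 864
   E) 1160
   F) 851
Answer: A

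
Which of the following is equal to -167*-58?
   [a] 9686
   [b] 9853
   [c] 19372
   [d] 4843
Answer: a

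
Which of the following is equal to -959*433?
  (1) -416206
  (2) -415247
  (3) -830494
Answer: 2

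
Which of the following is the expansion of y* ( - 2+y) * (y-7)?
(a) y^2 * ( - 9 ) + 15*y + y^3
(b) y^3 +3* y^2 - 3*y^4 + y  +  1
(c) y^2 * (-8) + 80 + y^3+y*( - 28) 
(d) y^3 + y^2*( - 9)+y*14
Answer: d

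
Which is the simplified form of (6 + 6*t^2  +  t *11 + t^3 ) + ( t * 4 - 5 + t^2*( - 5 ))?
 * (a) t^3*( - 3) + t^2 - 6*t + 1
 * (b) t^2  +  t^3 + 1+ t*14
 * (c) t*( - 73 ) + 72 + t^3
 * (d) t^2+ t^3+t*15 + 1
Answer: d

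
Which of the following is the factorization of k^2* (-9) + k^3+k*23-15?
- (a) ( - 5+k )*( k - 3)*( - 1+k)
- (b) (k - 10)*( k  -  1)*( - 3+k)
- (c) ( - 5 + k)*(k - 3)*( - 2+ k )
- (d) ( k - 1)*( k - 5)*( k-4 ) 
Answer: a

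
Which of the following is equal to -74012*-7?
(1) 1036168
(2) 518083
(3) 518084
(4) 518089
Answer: 3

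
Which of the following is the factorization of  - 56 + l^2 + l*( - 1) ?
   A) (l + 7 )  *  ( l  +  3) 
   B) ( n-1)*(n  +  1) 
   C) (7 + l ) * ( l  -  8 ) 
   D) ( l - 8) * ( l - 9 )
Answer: C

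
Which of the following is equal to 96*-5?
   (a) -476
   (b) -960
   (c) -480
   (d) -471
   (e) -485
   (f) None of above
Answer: c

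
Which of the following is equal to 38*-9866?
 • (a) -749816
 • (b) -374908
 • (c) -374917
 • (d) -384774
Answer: b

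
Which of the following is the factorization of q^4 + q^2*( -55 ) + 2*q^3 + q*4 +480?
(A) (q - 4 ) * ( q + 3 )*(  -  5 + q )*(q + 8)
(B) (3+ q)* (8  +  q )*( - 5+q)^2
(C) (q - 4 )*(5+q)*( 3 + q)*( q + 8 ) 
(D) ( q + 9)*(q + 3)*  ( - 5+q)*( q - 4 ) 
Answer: A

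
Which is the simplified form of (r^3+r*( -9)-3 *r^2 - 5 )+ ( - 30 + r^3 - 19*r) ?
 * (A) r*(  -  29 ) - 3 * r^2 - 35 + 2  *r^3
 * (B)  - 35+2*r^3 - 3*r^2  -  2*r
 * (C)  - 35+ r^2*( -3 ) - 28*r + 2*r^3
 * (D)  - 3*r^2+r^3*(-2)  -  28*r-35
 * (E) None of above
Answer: C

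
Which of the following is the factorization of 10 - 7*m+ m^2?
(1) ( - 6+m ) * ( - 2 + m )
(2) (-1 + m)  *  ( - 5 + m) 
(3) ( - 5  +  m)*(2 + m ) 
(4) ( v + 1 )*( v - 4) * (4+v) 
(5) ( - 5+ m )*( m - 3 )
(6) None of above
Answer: 6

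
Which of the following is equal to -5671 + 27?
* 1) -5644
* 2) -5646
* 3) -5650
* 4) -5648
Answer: 1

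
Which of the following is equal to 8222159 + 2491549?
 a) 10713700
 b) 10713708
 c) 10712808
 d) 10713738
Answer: b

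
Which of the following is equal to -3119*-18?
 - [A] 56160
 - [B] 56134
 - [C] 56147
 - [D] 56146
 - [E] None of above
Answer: E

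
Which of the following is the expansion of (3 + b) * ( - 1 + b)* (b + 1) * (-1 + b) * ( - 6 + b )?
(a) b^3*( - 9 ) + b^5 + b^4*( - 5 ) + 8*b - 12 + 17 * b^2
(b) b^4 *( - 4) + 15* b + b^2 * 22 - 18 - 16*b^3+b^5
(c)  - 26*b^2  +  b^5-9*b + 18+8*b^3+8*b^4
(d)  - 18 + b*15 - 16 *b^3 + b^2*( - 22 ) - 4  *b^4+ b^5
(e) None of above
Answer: b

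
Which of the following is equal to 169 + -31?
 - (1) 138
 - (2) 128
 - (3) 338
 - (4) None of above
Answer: 1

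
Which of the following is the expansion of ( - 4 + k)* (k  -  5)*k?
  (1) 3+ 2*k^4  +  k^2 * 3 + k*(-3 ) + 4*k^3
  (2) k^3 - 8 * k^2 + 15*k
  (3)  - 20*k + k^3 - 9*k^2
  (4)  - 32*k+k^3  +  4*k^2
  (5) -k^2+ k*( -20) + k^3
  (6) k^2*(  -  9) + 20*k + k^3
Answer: 6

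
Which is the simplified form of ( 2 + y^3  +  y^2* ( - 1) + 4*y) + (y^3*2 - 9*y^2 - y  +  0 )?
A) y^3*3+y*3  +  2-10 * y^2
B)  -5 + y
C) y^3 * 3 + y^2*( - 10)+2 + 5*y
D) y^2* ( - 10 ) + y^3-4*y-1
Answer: A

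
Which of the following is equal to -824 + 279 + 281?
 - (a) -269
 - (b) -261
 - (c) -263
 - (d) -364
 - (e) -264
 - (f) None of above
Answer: e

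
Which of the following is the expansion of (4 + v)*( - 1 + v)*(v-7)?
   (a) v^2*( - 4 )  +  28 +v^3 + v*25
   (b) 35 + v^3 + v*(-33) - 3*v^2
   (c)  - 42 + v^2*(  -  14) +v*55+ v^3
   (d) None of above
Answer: d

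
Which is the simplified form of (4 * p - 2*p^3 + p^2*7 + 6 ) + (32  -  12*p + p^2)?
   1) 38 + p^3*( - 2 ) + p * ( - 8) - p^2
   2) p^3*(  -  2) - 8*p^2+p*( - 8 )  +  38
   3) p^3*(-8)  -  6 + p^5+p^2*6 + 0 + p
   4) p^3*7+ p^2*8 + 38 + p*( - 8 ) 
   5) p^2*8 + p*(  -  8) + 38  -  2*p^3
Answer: 5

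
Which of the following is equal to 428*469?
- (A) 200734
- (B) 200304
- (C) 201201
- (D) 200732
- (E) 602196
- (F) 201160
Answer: D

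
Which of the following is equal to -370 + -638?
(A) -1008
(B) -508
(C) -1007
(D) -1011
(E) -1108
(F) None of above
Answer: A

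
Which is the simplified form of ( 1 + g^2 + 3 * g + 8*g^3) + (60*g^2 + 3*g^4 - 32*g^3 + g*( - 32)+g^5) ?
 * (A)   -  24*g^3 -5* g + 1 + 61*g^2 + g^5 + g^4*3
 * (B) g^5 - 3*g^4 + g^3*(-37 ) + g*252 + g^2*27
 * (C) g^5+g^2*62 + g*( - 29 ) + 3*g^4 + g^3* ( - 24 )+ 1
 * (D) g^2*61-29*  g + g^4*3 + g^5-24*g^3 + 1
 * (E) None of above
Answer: D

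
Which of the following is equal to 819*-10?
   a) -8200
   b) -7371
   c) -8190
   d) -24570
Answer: c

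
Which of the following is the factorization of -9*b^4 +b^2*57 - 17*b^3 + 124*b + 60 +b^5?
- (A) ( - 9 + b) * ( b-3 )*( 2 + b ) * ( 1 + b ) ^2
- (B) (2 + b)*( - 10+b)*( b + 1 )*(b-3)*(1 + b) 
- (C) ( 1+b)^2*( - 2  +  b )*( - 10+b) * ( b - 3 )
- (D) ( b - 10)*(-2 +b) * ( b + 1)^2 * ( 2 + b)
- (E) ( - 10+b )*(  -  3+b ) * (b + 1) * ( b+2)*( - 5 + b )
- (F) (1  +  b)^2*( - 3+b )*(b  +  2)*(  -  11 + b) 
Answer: B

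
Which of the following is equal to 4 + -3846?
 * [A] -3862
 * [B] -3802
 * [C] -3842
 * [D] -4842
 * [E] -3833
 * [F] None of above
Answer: C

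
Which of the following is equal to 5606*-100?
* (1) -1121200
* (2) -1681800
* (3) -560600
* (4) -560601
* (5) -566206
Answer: 3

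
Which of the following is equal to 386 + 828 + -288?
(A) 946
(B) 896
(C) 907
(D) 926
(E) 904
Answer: D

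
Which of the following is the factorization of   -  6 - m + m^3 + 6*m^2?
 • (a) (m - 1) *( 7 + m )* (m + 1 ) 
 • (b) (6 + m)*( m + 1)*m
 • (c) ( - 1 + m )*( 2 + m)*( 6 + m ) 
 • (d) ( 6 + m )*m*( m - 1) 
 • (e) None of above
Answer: e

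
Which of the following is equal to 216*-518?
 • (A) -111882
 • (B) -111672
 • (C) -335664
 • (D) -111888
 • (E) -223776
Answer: D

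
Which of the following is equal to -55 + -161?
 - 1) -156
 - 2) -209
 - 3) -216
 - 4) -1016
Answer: 3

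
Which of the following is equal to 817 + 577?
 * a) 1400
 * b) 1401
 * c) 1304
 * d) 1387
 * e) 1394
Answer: e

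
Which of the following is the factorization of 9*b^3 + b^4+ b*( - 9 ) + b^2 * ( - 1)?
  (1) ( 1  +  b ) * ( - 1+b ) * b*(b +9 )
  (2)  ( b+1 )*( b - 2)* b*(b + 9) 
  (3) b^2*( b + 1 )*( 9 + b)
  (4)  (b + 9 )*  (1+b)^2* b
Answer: 1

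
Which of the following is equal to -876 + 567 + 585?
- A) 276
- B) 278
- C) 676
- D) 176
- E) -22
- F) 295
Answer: A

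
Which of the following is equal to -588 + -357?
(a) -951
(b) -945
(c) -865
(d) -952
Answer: b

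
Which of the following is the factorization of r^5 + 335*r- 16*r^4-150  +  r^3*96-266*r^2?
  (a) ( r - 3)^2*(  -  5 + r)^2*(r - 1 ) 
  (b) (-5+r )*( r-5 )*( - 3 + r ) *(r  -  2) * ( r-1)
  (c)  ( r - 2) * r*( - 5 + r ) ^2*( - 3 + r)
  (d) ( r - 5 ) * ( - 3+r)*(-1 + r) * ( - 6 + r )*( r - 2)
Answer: b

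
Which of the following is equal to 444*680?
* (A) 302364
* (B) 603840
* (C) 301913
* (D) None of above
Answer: D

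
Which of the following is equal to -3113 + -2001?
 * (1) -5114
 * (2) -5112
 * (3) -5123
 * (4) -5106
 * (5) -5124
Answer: 1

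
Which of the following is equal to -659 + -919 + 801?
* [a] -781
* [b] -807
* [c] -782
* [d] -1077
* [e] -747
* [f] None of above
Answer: f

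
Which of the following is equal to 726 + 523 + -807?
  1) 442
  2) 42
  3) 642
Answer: 1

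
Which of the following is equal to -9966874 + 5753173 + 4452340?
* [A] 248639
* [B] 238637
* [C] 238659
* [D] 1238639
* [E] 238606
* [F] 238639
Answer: F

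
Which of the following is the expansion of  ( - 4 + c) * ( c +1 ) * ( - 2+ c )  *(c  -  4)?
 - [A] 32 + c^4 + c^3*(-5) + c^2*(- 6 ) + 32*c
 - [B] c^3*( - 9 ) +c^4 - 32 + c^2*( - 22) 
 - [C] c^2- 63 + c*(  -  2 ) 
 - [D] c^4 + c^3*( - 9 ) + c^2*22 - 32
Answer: D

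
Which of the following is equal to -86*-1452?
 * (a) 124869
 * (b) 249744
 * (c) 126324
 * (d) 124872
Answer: d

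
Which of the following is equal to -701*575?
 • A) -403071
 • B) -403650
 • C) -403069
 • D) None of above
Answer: D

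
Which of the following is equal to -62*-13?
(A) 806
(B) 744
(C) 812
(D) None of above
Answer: A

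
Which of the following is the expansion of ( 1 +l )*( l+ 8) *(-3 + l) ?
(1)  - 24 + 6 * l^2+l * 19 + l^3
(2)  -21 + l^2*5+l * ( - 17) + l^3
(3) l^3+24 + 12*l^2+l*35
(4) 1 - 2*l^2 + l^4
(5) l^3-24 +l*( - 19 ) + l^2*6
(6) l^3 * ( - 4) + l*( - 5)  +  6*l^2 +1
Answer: 5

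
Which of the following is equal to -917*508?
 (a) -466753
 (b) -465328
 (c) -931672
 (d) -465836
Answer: d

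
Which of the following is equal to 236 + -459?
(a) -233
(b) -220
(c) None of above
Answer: c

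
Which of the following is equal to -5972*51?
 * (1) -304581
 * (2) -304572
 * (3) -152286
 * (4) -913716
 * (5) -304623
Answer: 2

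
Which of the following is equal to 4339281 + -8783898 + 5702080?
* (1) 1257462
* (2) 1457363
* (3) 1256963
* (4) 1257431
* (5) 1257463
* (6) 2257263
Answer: 5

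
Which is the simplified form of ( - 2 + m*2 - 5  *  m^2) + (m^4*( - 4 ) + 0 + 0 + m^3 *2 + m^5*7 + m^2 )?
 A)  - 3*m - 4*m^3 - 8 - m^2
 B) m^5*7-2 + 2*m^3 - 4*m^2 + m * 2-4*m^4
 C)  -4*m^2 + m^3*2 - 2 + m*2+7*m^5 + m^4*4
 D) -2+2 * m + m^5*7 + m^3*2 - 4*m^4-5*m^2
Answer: B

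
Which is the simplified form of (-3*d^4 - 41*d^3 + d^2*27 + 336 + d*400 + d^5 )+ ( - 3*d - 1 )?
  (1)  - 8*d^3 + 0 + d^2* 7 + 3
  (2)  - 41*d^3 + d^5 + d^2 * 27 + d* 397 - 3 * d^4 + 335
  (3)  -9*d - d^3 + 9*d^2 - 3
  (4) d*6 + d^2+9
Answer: 2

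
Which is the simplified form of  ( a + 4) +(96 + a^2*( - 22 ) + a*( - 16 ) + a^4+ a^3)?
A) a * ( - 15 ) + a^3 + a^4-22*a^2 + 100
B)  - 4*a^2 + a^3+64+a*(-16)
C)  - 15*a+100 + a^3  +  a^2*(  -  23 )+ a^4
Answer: A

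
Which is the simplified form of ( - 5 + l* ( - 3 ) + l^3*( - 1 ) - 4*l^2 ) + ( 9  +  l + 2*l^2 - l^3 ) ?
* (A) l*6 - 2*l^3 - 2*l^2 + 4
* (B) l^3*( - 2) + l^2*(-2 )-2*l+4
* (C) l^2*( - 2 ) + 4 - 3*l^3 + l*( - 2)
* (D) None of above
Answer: B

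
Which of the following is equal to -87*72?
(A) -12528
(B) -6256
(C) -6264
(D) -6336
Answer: C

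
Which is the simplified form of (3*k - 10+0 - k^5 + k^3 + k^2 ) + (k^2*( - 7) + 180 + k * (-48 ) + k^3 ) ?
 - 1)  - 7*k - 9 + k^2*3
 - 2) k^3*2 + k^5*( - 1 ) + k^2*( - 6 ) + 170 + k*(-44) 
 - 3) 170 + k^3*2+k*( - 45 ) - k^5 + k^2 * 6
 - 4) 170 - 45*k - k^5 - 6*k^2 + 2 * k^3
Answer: 4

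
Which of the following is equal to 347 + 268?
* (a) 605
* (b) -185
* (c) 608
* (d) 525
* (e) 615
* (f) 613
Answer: e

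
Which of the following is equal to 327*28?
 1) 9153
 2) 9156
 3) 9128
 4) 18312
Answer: 2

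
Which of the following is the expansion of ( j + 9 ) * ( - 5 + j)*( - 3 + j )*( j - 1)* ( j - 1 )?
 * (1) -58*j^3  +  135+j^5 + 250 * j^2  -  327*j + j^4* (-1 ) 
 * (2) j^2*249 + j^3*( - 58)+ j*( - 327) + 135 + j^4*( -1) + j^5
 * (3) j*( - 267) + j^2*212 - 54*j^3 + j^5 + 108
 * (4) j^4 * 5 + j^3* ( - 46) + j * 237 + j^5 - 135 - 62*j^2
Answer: 1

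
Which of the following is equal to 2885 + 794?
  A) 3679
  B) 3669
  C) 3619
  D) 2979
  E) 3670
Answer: A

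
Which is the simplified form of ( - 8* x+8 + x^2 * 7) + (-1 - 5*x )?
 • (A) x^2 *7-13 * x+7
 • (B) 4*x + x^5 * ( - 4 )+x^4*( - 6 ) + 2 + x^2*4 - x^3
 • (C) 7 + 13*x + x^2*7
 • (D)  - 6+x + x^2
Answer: A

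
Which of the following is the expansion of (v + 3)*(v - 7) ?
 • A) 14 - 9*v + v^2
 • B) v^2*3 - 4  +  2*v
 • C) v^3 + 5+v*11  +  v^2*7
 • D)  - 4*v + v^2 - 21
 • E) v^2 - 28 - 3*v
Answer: D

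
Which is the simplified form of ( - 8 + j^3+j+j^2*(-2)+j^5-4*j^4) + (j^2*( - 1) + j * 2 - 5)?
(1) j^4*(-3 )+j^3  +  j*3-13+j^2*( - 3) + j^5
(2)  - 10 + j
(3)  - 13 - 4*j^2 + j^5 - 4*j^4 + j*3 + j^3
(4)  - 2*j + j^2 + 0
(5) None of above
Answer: 5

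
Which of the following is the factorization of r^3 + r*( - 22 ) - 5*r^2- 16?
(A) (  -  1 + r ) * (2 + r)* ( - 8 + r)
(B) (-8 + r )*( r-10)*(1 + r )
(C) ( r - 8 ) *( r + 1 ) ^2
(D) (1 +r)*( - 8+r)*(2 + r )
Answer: D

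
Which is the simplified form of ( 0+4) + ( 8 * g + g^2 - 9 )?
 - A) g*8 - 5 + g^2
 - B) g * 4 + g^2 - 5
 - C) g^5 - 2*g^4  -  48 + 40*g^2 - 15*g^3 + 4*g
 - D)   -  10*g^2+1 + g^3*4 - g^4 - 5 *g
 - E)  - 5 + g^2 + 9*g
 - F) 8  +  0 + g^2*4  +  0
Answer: A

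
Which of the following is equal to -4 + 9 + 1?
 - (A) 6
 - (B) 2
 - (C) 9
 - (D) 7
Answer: A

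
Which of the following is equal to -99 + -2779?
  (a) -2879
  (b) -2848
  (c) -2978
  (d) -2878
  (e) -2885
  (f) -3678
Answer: d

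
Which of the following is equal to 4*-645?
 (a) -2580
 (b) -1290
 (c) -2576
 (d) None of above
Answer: a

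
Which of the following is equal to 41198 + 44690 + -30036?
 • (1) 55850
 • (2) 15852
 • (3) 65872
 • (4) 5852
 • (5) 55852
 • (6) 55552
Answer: 5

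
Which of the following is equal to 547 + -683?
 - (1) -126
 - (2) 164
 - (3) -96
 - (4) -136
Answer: 4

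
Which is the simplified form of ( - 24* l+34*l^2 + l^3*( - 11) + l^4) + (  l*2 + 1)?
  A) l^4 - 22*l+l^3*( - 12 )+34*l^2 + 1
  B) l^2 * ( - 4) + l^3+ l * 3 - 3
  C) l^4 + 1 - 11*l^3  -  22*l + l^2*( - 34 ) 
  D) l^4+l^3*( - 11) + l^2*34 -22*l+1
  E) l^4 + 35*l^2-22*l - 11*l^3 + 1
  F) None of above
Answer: D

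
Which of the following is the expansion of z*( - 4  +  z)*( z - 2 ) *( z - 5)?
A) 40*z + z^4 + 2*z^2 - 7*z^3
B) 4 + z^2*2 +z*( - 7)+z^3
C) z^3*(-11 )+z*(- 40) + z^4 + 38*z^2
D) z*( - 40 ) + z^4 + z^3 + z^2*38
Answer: C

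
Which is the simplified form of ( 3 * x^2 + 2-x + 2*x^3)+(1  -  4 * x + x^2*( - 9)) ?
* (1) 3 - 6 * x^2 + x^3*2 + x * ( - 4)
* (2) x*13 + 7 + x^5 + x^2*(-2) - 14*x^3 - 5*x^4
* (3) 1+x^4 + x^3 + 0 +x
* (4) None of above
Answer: 4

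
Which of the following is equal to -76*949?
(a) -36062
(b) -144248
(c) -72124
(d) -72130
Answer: c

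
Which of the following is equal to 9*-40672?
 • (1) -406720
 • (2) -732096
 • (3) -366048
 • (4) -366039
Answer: 3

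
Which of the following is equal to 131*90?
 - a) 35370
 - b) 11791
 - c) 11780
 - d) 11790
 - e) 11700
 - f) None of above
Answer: d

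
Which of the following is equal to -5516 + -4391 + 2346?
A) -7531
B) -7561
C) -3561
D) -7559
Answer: B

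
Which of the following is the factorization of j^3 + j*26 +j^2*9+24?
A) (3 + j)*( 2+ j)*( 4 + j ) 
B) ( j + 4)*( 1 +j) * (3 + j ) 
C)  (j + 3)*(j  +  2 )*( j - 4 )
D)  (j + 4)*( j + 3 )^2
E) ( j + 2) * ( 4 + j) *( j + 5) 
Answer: A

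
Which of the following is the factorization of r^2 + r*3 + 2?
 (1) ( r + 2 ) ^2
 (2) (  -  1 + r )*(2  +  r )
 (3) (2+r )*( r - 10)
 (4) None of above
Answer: 4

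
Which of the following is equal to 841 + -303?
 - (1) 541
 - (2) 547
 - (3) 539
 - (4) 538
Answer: 4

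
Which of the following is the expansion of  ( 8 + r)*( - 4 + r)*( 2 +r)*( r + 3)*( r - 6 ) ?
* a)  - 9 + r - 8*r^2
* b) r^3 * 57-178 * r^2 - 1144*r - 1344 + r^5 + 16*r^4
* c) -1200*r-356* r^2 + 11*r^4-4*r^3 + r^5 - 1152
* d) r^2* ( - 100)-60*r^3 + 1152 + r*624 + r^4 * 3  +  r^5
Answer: d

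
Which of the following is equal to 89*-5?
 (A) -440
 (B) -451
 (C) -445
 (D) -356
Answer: C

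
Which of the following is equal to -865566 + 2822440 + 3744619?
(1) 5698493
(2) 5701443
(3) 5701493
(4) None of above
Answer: 3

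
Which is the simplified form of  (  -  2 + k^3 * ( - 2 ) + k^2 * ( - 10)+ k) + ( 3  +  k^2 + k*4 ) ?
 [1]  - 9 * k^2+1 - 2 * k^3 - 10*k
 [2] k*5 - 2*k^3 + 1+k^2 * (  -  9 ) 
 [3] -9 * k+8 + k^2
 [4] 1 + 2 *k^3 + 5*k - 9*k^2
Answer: 2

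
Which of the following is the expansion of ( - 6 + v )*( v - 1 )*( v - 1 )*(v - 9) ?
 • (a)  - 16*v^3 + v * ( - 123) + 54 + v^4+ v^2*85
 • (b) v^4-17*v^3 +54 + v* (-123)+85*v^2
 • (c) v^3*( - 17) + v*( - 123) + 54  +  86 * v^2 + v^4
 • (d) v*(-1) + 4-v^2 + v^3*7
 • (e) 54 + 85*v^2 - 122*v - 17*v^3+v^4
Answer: b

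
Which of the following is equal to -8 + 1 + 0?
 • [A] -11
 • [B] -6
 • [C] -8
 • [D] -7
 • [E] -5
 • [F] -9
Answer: D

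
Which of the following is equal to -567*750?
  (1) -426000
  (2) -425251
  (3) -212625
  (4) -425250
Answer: 4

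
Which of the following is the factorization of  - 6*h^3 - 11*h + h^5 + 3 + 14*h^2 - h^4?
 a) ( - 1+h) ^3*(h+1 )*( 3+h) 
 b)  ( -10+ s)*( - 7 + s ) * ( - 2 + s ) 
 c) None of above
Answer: c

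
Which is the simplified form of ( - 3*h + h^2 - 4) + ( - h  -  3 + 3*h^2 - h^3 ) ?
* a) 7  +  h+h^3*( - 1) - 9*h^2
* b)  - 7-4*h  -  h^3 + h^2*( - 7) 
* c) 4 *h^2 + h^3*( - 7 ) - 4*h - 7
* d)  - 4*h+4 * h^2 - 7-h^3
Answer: d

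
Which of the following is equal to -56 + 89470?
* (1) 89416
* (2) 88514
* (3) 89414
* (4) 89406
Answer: 3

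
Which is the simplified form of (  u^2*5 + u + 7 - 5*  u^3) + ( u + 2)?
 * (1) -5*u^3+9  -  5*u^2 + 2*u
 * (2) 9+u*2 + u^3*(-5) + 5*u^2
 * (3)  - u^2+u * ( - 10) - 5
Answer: 2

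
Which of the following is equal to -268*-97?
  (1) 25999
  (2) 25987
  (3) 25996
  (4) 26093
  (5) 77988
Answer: 3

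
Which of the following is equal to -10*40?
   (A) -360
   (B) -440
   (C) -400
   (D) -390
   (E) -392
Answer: C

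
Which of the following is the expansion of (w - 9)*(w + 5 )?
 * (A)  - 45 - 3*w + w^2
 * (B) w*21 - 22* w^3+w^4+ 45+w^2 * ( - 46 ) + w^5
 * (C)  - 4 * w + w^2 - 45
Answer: C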